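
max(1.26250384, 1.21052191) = 1.26250384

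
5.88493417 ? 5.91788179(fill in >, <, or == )<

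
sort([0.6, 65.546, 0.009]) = [0.009, 0.6, 65.546]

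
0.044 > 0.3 False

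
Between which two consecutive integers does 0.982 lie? 0 and 1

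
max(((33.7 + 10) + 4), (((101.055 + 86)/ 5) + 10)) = 47.7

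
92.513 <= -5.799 False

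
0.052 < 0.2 True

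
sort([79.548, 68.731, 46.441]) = [46.441, 68.731, 79.548]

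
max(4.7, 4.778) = 4.778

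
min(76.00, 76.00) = 76.00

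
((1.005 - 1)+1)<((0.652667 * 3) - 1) False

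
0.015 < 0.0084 False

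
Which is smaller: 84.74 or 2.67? 2.67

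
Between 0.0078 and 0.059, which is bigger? 0.059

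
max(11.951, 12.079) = 12.079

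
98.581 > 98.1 True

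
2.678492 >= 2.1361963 True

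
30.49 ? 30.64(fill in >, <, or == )<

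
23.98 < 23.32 False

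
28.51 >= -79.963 True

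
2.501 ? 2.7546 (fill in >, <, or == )<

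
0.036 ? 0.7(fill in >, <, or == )<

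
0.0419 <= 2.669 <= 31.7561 True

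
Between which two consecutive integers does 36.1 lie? 36 and 37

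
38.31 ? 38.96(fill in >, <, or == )<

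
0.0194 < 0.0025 False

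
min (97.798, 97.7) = 97.7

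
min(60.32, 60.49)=60.32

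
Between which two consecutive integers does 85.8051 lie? 85 and 86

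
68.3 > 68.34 False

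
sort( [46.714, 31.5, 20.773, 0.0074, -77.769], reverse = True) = [46.714, 31.5, 20.773, 0.0074, -77.769]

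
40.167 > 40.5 False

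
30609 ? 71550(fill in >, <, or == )<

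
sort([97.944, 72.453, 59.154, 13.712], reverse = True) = [97.944, 72.453, 59.154, 13.712]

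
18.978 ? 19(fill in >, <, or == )<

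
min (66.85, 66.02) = 66.02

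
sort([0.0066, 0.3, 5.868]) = [0.0066, 0.3, 5.868]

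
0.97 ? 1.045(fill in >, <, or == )<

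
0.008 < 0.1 True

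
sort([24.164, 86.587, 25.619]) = [24.164, 25.619, 86.587]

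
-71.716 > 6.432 False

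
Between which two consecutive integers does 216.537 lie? 216 and 217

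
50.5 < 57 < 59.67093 True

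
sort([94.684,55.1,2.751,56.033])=[2.751,55.1,56.033,94.684]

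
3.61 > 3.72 False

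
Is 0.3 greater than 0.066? Yes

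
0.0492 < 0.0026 False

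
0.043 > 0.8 False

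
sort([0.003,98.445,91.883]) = [0.003,91.883,98.445]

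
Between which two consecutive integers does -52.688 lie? -53 and -52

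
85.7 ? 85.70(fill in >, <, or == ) ==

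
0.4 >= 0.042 True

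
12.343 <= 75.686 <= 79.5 True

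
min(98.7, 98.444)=98.444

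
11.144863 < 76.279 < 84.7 True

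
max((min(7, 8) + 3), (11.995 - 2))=10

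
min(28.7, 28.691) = 28.691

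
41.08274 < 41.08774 True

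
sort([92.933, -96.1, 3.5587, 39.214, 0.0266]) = [-96.1, 0.0266, 3.5587, 39.214, 92.933]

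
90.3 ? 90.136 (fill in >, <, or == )>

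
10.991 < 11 True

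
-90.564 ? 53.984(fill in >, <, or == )<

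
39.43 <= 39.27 False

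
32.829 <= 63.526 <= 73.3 True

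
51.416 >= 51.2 True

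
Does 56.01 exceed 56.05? No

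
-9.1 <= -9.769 False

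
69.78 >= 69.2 True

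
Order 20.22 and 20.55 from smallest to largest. 20.22, 20.55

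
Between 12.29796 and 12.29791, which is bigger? 12.29796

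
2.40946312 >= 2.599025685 False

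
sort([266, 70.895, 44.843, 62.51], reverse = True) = [266, 70.895, 62.51, 44.843]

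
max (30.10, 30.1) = 30.1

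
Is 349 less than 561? Yes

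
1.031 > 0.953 True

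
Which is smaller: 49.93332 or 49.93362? 49.93332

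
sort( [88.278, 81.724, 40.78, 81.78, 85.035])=[40.78, 81.724, 81.78, 85.035, 88.278]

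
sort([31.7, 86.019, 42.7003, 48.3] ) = [31.7, 42.7003, 48.3, 86.019]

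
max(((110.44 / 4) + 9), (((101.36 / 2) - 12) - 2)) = 36.68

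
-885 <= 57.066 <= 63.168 True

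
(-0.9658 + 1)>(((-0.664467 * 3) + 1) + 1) True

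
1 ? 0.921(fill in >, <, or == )>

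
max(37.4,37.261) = 37.4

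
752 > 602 True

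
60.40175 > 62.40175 False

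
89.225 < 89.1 False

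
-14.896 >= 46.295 False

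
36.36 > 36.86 False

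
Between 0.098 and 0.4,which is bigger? 0.4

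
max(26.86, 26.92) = 26.92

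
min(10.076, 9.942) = 9.942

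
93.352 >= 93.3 True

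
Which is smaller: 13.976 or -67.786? -67.786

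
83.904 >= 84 False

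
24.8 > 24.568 True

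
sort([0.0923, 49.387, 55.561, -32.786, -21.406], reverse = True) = [55.561, 49.387, 0.0923, -21.406, -32.786]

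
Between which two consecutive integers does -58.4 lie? -59 and -58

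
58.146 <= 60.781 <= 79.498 True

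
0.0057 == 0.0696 False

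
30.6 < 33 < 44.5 True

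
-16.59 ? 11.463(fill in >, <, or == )<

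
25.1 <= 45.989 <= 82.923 True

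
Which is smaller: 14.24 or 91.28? 14.24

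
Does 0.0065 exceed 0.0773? No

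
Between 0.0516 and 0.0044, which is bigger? 0.0516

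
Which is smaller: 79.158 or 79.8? 79.158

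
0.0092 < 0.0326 True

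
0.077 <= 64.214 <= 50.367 False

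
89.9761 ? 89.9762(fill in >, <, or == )<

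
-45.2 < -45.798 False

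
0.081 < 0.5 True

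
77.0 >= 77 True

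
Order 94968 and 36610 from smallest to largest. 36610, 94968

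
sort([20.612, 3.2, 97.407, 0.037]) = [0.037, 3.2, 20.612, 97.407]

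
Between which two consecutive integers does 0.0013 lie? 0 and 1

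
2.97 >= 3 False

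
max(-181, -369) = -181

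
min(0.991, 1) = 0.991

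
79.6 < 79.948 True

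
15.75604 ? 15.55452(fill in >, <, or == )>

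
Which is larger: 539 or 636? 636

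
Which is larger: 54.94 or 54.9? 54.94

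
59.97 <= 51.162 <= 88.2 False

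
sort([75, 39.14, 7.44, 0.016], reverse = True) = [75, 39.14, 7.44, 0.016]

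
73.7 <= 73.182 False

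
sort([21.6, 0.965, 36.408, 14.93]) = [0.965, 14.93, 21.6, 36.408]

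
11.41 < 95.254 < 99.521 True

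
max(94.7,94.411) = 94.7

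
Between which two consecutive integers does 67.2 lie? 67 and 68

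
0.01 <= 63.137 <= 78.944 True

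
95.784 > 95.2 True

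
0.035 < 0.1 True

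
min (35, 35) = 35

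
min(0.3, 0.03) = 0.03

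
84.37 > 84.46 False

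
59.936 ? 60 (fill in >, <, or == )<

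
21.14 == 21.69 False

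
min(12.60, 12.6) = 12.60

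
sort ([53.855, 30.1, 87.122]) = [30.1, 53.855, 87.122]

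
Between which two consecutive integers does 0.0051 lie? 0 and 1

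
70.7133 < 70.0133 False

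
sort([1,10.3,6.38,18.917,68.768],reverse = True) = [68.768,18.917,10.3,6.38,1]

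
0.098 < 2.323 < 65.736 True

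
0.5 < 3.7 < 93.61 True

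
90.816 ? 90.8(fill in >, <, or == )>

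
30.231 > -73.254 True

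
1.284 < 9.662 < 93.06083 True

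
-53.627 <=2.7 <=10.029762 True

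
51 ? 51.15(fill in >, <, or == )<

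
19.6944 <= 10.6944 False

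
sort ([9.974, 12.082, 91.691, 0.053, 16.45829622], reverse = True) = [91.691, 16.45829622, 12.082, 9.974, 0.053]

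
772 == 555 False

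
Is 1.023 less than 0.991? No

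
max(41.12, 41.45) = 41.45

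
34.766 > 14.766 True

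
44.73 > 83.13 False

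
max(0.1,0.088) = 0.1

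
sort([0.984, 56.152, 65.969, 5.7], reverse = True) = [65.969, 56.152, 5.7, 0.984]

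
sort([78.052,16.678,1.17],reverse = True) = [78.052,16.678,1.17]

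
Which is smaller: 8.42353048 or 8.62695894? 8.42353048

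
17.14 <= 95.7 True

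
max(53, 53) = 53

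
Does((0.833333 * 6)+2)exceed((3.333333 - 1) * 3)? No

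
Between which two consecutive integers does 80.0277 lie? 80 and 81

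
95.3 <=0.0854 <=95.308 False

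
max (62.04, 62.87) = 62.87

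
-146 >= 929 False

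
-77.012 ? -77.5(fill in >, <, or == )>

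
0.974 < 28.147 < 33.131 True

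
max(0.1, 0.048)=0.1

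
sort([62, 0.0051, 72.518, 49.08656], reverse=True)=[72.518, 62, 49.08656, 0.0051]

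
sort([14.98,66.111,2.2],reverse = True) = [66.111,14.98,2.2]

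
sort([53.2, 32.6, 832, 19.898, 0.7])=[0.7, 19.898, 32.6, 53.2, 832]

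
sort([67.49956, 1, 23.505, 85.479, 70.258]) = [1, 23.505, 67.49956, 70.258, 85.479]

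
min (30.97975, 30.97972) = 30.97972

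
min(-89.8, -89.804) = -89.804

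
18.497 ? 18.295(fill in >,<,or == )>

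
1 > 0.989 True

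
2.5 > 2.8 False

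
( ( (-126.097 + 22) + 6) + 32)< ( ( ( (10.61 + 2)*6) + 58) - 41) True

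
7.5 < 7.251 False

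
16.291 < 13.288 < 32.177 False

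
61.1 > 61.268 False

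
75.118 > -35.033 True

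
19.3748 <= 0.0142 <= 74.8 False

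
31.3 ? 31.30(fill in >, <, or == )==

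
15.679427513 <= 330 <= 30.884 False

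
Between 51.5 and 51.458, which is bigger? 51.5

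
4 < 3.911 False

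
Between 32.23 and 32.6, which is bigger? 32.6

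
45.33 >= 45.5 False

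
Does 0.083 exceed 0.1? No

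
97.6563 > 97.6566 False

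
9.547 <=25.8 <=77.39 True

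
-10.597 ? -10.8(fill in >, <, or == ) >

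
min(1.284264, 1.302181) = 1.284264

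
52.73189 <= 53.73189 True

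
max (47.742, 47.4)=47.742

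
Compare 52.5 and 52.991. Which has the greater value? 52.991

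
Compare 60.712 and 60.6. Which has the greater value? 60.712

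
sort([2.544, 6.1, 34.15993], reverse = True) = [34.15993, 6.1, 2.544]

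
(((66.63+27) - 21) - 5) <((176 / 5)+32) False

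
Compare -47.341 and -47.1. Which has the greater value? -47.1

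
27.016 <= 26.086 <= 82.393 False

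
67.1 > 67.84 False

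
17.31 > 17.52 False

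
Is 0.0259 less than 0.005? No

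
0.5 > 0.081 True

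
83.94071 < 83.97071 True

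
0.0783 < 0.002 False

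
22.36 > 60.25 False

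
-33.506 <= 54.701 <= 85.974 True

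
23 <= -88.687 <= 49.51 False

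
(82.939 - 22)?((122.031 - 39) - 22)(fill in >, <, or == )<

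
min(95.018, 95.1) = 95.018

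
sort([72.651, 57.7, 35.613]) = [35.613, 57.7, 72.651]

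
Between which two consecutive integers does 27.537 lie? 27 and 28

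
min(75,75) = 75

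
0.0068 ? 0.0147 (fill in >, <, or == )<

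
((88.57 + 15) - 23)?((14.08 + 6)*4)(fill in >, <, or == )>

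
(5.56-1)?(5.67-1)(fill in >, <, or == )<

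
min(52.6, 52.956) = 52.6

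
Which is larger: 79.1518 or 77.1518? 79.1518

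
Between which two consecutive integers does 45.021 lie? 45 and 46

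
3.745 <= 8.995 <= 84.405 True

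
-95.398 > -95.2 False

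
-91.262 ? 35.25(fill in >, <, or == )<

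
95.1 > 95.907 False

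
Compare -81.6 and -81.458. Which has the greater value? -81.458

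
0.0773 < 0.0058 False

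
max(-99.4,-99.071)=-99.071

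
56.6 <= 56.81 True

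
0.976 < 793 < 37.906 False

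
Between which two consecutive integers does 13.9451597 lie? 13 and 14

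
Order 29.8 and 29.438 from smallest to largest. 29.438, 29.8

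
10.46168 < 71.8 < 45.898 False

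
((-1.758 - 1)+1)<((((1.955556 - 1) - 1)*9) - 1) True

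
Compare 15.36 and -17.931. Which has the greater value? 15.36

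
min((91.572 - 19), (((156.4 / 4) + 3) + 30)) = 72.1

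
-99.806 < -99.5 True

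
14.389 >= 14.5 False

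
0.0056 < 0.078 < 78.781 True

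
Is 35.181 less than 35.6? Yes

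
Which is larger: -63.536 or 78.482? 78.482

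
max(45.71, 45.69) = 45.71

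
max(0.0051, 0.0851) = 0.0851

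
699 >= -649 True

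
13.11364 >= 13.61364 False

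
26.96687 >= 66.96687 False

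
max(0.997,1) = 1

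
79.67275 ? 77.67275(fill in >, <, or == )>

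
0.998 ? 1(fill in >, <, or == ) <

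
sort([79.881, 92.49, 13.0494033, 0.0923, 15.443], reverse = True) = [92.49, 79.881, 15.443, 13.0494033, 0.0923]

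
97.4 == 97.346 False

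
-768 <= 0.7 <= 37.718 True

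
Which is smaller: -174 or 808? -174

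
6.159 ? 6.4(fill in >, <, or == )<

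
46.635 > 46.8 False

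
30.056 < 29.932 False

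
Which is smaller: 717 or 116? 116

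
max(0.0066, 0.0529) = 0.0529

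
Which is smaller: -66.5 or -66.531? -66.531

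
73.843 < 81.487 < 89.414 True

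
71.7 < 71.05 False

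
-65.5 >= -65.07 False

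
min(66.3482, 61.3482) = 61.3482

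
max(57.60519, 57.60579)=57.60579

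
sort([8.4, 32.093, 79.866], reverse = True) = [79.866, 32.093, 8.4]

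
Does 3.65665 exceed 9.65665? No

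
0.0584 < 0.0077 False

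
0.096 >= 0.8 False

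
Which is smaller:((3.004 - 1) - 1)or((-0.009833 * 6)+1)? ((-0.009833 * 6)+1)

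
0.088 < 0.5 True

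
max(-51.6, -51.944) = -51.6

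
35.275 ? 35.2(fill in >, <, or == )>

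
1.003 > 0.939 True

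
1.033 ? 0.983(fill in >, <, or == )>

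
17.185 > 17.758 False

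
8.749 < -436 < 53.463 False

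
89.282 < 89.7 True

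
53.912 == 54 False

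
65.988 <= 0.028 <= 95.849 False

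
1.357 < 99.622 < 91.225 False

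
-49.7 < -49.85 False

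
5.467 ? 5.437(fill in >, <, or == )>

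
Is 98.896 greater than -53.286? Yes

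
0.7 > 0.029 True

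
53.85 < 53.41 False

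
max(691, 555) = 691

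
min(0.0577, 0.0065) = 0.0065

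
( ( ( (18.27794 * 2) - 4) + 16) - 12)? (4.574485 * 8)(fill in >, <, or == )<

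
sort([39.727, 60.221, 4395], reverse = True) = [4395, 60.221, 39.727]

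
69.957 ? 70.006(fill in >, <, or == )<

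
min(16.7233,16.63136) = 16.63136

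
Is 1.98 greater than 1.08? Yes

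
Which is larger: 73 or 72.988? 73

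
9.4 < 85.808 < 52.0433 False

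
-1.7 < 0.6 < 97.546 True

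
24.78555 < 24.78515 False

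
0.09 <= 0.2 True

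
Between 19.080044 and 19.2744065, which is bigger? 19.2744065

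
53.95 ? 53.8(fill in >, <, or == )>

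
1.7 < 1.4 False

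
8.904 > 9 False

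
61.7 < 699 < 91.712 False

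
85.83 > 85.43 True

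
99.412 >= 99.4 True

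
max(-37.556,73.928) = 73.928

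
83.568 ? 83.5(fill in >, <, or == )>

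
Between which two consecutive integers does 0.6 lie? 0 and 1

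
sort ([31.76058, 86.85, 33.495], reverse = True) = [86.85, 33.495, 31.76058]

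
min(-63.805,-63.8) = -63.805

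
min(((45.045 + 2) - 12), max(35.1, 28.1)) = 35.045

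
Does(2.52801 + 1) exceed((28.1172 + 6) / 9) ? No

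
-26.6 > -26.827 True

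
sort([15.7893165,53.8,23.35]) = [15.7893165,23.35,53.8]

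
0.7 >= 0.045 True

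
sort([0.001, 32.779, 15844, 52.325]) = [0.001, 32.779, 52.325, 15844]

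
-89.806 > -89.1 False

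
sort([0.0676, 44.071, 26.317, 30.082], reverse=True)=[44.071, 30.082, 26.317, 0.0676]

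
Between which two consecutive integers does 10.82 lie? 10 and 11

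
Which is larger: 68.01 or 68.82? 68.82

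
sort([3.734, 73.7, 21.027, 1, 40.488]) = [1, 3.734, 21.027, 40.488, 73.7]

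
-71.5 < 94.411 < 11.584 False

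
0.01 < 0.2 True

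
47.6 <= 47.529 False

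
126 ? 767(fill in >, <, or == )<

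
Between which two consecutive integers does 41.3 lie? 41 and 42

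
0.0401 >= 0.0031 True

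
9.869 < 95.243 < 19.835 False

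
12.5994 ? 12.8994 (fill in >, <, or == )<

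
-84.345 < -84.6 False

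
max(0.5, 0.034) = 0.5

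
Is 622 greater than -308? Yes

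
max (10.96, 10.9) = 10.96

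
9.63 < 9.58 False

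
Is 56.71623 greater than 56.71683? No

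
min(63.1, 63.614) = 63.1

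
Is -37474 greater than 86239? No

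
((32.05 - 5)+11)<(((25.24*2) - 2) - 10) True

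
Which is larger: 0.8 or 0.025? 0.8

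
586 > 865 False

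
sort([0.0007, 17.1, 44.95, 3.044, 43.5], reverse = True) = [44.95, 43.5, 17.1, 3.044, 0.0007]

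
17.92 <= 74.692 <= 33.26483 False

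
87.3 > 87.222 True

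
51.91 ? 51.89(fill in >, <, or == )>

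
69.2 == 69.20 True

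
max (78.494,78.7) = 78.7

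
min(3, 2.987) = 2.987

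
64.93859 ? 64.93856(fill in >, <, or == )>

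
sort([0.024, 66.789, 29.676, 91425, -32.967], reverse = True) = [91425, 66.789, 29.676, 0.024, -32.967]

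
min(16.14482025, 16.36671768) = 16.14482025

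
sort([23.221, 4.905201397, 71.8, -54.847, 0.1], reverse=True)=[71.8, 23.221, 4.905201397, 0.1, -54.847]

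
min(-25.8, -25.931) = -25.931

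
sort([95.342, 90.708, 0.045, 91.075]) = [0.045, 90.708, 91.075, 95.342]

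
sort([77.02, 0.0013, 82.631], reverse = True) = [82.631, 77.02, 0.0013]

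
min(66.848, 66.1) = 66.1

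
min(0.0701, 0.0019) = 0.0019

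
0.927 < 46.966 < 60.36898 True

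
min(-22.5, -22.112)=-22.5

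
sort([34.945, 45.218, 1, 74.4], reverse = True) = [74.4, 45.218, 34.945, 1]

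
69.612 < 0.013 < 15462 False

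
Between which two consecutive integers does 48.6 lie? 48 and 49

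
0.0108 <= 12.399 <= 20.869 True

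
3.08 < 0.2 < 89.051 False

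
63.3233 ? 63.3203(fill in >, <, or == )>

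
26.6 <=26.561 False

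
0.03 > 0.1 False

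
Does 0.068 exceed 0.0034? Yes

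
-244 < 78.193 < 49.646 False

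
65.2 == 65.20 True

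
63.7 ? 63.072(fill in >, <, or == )>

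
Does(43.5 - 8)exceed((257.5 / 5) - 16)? No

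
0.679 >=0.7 False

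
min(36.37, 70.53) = 36.37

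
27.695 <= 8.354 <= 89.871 False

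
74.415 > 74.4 True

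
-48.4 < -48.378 True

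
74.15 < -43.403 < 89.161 False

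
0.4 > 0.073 True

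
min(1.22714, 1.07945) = 1.07945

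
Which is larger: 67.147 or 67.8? 67.8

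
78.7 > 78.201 True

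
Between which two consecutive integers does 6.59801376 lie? 6 and 7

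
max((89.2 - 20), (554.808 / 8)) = 69.351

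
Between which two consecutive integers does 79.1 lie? 79 and 80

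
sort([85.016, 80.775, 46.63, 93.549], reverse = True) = [93.549, 85.016, 80.775, 46.63]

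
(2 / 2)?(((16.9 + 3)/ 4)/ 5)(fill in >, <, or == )>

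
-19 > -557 True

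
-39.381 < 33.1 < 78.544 True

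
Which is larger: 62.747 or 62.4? 62.747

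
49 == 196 False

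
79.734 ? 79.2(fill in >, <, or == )>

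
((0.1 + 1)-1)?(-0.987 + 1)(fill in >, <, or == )>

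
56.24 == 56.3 False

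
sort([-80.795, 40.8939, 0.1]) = [-80.795, 0.1, 40.8939]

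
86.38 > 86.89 False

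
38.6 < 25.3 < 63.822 False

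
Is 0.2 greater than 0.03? Yes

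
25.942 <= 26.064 True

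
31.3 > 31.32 False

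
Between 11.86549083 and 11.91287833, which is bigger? 11.91287833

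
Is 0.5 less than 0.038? No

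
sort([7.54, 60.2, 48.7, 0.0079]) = [0.0079, 7.54, 48.7, 60.2]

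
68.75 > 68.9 False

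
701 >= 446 True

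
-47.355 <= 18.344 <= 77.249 True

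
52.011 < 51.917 False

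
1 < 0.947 False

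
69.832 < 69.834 True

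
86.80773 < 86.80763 False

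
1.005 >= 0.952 True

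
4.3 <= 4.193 False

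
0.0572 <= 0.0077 False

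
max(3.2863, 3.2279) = 3.2863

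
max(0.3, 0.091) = 0.3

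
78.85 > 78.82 True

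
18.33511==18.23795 False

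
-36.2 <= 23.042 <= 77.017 True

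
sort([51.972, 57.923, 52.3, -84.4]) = [-84.4, 51.972, 52.3, 57.923]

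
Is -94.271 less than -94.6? No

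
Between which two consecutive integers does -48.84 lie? -49 and -48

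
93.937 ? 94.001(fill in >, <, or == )<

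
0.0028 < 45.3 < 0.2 False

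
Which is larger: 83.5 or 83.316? 83.5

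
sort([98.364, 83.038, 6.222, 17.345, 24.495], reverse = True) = [98.364, 83.038, 24.495, 17.345, 6.222]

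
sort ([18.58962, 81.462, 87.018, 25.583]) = [18.58962, 25.583, 81.462, 87.018]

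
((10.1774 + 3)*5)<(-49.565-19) False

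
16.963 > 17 False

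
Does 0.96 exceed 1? No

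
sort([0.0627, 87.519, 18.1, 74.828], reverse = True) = [87.519, 74.828, 18.1, 0.0627]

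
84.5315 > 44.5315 True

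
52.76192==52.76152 False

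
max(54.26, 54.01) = 54.26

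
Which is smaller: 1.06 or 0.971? 0.971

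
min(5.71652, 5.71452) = 5.71452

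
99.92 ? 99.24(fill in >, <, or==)>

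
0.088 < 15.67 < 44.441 True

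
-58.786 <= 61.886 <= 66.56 True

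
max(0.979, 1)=1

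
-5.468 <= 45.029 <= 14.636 False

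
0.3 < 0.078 False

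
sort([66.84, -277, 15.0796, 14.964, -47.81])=[-277, -47.81, 14.964, 15.0796, 66.84]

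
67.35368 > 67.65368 False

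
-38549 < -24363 True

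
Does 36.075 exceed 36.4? No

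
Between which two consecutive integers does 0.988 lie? 0 and 1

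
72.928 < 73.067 True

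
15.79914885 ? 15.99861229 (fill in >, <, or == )<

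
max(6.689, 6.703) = 6.703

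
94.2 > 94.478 False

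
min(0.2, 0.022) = 0.022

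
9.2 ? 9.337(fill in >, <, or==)<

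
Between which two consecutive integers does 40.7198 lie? 40 and 41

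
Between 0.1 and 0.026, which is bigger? 0.1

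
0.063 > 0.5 False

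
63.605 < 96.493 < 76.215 False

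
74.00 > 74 False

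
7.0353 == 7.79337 False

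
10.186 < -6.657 False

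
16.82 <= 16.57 False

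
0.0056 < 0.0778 True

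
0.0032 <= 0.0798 True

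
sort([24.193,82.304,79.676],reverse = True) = [82.304,79.676,24.193]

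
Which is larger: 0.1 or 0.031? 0.1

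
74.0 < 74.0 False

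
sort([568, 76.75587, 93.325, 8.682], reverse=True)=[568, 93.325, 76.75587, 8.682]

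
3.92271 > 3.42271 True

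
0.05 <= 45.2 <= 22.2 False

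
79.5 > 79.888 False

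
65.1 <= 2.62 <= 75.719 False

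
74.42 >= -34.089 True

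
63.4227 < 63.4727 True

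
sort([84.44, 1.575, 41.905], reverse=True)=[84.44, 41.905, 1.575]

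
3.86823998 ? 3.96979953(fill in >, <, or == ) <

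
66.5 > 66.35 True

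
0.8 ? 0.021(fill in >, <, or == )>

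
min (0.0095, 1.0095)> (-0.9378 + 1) False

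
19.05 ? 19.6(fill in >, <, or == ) <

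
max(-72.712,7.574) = 7.574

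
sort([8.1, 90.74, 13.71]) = [8.1, 13.71, 90.74]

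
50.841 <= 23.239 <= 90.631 False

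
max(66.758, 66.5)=66.758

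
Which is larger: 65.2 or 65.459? 65.459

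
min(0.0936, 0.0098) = 0.0098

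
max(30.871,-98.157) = 30.871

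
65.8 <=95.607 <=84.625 False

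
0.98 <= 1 True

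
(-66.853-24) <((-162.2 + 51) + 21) True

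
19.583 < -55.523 False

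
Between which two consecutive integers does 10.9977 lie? 10 and 11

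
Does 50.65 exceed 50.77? No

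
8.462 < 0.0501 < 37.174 False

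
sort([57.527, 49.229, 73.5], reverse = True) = [73.5, 57.527, 49.229]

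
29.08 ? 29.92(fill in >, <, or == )<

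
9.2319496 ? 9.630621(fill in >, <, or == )<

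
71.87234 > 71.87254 False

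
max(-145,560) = 560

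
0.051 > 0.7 False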